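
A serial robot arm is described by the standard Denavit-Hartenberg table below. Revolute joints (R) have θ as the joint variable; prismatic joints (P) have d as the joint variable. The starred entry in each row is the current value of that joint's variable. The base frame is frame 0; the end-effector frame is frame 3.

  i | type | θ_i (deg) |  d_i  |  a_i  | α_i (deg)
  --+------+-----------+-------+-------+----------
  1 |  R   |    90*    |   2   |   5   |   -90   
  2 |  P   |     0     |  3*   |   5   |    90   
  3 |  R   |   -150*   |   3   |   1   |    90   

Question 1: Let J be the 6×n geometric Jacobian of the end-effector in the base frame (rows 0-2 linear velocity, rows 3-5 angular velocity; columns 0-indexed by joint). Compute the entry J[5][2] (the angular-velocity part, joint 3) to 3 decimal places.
1.000

axis z_2 = (0.0000,0.0000,1.0000); lever o_n−o_2 = (0.5000,-0.8660,3.0000)
cross product → J_v[:, 2] = (0.8660,0.5000,-0.0000)
J_ω[:, 2] = z_2
entry J[5][2] = 1.0000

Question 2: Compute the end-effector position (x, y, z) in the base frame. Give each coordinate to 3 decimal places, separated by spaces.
after link 1: o_1 = (0.0000, 5.0000, 2.0000)
after link 2: o_2 = (-3.0000, 10.0000, 2.0000)
after link 3: o_3 = (-2.5000, 9.1340, 5.0000)

-2.500 9.134 5.000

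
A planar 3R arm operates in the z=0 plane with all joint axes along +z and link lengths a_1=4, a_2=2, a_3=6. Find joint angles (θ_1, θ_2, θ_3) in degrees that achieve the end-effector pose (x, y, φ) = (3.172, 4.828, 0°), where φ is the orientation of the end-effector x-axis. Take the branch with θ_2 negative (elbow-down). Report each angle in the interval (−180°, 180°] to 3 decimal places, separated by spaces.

wrist centre = target − a_3·(cos φ, sin φ) = (-2.8280, 4.8280)
cos θ_2 = (31.3072−4²−2²)/(2·4·2) = 0.7067; θ_2 = -45.0331° (elbow-down)
β = atan2(4.8280,-2.8280) = 120.3596°; ψ = atan2(-1.4150,5.4134) = -14.6490°
θ_1 = β − ψ = 135.0086°
θ_3 = φ − θ_1 − θ_2 = -89.9755° (wrapped to (-180°,180°])

135.009 -45.033 -89.976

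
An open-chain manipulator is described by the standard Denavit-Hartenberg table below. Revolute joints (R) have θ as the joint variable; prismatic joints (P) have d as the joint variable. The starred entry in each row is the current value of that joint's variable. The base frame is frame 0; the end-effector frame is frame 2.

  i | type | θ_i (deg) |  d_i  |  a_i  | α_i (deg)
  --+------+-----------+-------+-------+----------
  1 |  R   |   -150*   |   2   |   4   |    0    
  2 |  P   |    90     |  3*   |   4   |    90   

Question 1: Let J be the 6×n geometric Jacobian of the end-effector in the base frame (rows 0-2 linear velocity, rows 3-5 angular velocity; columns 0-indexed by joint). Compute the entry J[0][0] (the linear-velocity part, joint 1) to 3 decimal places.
5.464

axis z_0 = ẑ; lever o_n−o_0 = (-1.4641,-5.4641,5.0000)
cross product → J_v[:, 0] = (5.4641,-1.4641,0.0000)
J_ω[:, 0] = z_0
entry J[0][0] = 5.4641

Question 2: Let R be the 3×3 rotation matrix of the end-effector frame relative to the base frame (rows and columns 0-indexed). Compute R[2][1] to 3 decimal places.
End-effector y-axis (col 1 of R) = (0.0000,0.0000,1.0000)
R[2][1] = 1.0000

1.000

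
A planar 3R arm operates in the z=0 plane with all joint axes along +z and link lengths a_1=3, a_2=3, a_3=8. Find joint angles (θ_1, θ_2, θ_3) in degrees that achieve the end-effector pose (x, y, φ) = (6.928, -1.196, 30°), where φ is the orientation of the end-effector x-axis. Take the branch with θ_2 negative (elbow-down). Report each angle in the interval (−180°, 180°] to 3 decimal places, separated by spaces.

wrist centre = target − a_3·(cos φ, sin φ) = (-0.0002, -5.1960)
cos θ_2 = (26.9984−3²−3²)/(2·3·3) = 0.4999; θ_2 = -60.0058° (elbow-down)
β = atan2(-5.1960,-0.0002) = -90.0022°; ψ = atan2(-2.5982,4.4997) = -30.0029°
θ_1 = β − ψ = -59.9993°
θ_3 = φ − θ_1 − θ_2 = 150.0052° (wrapped to (-180°,180°])

-59.999 -60.006 150.005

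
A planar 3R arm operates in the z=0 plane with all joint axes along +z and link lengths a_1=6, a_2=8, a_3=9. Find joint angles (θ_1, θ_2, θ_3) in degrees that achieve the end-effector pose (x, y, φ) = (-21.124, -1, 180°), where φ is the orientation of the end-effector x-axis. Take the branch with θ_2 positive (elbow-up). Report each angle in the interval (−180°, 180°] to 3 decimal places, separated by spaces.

149.997 60.006 -30.003

wrist centre = target − a_3·(cos φ, sin φ) = (-12.1240, -1.0000)
cos θ_2 = (147.9914−6²−8²)/(2·6·8) = 0.4999; θ_2 = 60.0059° (elbow-up)
β = atan2(-1.0000,-12.1240) = -175.2849°; ψ = atan2(6.9286,9.9993) = 34.7185°
θ_1 = β − ψ = -210.0034°
θ_3 = φ − θ_1 − θ_2 = -30.0025° (wrapped to (-180°,180°])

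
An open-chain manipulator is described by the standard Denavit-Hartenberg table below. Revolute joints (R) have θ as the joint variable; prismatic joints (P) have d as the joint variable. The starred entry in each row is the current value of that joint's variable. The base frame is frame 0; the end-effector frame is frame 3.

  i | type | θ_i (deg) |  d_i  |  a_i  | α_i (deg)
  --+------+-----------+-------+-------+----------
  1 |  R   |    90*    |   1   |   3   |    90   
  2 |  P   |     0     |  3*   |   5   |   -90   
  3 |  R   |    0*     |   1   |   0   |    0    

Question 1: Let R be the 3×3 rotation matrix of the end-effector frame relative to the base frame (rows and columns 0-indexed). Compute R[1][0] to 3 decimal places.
1.000

End-effector x-axis (col 0 of R) = (0.0000,1.0000,0.0000)
R[1][0] = 1.0000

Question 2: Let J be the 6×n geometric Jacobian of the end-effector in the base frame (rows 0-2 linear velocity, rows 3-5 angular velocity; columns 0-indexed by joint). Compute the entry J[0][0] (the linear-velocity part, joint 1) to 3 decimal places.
axis z_0 = ẑ; lever o_n−o_0 = (3.0000,8.0000,2.0000)
cross product → J_v[:, 0] = (-8.0000,3.0000,0.0000)
J_ω[:, 0] = z_0
entry J[0][0] = -8.0000

-8.000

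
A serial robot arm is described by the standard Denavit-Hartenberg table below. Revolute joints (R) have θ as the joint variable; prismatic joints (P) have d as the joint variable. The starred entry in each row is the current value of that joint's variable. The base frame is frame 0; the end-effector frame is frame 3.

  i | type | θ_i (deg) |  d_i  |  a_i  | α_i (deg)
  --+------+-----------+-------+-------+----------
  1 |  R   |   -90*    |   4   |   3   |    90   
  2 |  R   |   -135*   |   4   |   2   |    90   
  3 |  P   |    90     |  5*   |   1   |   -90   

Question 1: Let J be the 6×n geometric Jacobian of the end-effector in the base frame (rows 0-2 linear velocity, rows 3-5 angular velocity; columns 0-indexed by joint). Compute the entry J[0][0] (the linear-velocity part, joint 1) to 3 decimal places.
-1.950

axis z_0 = ẑ; lever o_n−o_0 = (-5.0000,1.9497,6.1213)
cross product → J_v[:, 0] = (-1.9497,-5.0000,0.0000)
J_ω[:, 0] = z_0
entry J[0][0] = -1.9497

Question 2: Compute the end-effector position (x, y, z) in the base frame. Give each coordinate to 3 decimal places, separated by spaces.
-5.000 1.950 6.121

after link 1: o_1 = (0.0000, -3.0000, 4.0000)
after link 2: o_2 = (-4.0000, -1.5858, 2.5858)
after link 3: o_3 = (-5.0000, 1.9497, 6.1213)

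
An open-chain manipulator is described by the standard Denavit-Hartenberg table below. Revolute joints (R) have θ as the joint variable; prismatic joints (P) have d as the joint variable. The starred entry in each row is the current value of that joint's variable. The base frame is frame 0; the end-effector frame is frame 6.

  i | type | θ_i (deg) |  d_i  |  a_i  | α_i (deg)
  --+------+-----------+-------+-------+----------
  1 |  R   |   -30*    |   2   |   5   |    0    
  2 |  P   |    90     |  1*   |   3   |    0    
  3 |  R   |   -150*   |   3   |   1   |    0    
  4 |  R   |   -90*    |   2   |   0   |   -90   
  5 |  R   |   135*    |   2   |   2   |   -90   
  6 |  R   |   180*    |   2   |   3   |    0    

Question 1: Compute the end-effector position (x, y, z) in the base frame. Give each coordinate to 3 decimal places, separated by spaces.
6.537 -2.902 10.121

after link 1: o_1 = (4.3301, -2.5000, 2.0000)
after link 2: o_2 = (5.8301, 0.0981, 3.0000)
after link 3: o_3 = (5.8301, -0.9019, 6.0000)
after link 4: o_4 = (5.8301, -0.9019, 8.0000)
after link 5: o_5 = (7.2443, -2.9019, 6.5858)
after link 6: o_6 = (6.5372, -2.9019, 10.1213)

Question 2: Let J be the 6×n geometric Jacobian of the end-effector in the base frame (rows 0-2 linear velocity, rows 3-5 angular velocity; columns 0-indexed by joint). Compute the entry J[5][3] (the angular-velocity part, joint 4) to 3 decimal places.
1.000

axis z_3 = (0.0000,0.0000,1.0000); lever o_n−o_3 = (0.7071,-2.0000,4.1213)
cross product → J_v[:, 3] = (2.0000,0.7071,-0.0000)
J_ω[:, 3] = z_3
entry J[5][3] = 1.0000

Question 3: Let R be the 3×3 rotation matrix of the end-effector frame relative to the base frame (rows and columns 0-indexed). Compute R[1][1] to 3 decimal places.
-1.000

End-effector y-axis (col 1 of R) = (-0.0000,-1.0000,0.0000)
R[1][1] = -1.0000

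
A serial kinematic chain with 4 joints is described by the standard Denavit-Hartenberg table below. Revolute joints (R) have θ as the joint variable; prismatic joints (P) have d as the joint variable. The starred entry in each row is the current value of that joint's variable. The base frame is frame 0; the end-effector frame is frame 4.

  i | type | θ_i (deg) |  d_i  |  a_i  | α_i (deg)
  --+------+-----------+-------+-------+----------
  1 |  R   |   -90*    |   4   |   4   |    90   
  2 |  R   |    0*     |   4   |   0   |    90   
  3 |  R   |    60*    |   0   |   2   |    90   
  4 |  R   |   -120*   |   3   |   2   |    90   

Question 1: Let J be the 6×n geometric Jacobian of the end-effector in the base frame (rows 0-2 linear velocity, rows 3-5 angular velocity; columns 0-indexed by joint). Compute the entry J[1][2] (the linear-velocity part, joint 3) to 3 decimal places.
-0.634

axis z_2 = (-0.0000,-0.0000,-1.0000); lever o_n−o_2 = (0.6340,-3.0981,1.7321)
cross product → J_v[:, 2] = (-3.0981,-0.6340,0.0000)
J_ω[:, 2] = z_2
entry J[1][2] = -0.6340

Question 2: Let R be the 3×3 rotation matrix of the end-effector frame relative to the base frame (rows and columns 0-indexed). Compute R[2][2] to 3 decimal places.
End-effector z-axis (col 2 of R) = (0.7500,0.4330,-0.5000)
R[2][2] = -0.5000

-0.500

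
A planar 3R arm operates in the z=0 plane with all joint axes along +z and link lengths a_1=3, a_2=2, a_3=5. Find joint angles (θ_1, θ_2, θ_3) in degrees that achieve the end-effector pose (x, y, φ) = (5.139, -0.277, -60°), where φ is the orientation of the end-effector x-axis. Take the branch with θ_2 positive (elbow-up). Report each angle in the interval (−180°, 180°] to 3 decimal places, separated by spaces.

wrist centre = target − a_3·(cos φ, sin φ) = (2.6390, 4.0531)
cos θ_2 = (23.3922−3²−2²)/(2·3·2) = 0.8660; θ_2 = 30.0014° (elbow-up)
β = atan2(4.0531,2.6390) = 56.9318°; ψ = atan2(1.0000,4.7320) = 11.9330°
θ_1 = β − ψ = 44.9988°
θ_3 = φ − θ_1 − θ_2 = -135.0001° (wrapped to (-180°,180°])

44.999 30.001 -135.000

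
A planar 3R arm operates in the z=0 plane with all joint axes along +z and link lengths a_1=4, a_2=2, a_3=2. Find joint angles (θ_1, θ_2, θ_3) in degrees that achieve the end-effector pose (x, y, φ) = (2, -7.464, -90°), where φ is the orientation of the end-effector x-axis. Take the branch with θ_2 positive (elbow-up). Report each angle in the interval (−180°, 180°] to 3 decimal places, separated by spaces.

wrist centre = target − a_3·(cos φ, sin φ) = (2.0000, -5.4640)
cos θ_2 = (33.8553−4²−2²)/(2·4·2) = 0.8660; θ_2 = 30.0080° (elbow-up)
β = atan2(-5.4640,2.0000) = -69.8957°; ψ = atan2(1.0002,5.7319) = 9.8987°
θ_1 = β − ψ = -79.7944°
θ_3 = φ − θ_1 − θ_2 = -40.2135° (wrapped to (-180°,180°])

-79.794 30.008 -40.214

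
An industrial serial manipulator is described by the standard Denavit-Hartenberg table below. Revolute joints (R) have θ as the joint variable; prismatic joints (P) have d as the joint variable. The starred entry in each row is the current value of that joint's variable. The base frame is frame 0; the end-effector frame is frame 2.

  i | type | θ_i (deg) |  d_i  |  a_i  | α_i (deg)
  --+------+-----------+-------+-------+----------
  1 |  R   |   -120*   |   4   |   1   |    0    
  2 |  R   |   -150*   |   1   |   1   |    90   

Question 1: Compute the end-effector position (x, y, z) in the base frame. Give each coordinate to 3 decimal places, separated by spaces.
-0.500 0.134 5.000

after link 1: o_1 = (-0.5000, -0.8660, 4.0000)
after link 2: o_2 = (-0.5000, 0.1340, 5.0000)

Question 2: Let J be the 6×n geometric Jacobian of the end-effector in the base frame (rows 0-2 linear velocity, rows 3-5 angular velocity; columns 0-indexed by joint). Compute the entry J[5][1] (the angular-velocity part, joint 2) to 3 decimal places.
1.000

axis z_1 = (0.0000,0.0000,1.0000); lever o_n−o_1 = (-0.0000,1.0000,1.0000)
cross product → J_v[:, 1] = (-1.0000,-0.0000,0.0000)
J_ω[:, 1] = z_1
entry J[5][1] = 1.0000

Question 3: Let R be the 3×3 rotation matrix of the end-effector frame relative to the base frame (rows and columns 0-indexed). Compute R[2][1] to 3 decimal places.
End-effector y-axis (col 1 of R) = (-0.0000,-0.0000,1.0000)
R[2][1] = 1.0000

1.000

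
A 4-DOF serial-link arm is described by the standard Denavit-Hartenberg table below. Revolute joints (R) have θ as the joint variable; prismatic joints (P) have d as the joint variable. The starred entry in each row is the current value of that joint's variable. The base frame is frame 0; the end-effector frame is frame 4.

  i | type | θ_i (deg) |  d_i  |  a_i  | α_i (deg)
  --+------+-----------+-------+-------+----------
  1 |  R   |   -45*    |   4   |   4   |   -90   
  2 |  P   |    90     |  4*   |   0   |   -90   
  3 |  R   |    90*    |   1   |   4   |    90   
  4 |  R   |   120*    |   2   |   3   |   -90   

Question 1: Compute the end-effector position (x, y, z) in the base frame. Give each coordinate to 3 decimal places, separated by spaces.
after link 1: o_1 = (2.8284, -2.8284, 4.0000)
after link 2: o_2 = (5.6569, 0.0000, 4.0000)
after link 3: o_3 = (2.1213, -2.1213, 4.0000)
after link 4: o_4 = (1.3449, 0.7765, 2.0000)

1.345 0.776 2.000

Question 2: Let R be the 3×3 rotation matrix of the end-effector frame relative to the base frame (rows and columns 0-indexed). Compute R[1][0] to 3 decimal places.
End-effector x-axis (col 0 of R) = (-0.2588,0.9659,0.0000)
R[1][0] = 0.9659

0.966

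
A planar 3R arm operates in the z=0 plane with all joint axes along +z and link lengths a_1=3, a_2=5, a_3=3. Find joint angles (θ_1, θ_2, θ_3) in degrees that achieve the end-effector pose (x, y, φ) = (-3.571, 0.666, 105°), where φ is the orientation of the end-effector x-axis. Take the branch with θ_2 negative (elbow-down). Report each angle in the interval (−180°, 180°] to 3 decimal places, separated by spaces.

-42.786 -134.991 -77.224

wrist centre = target − a_3·(cos φ, sin φ) = (-2.7945, -2.2318)
cos θ_2 = (12.7903−3²−5²)/(2·3·5) = -0.7070; θ_2 = -134.9905° (elbow-down)
β = atan2(-2.2318,-2.7945) = -141.3884°; ψ = atan2(-3.5361,-0.5349) = -98.6026°
θ_1 = β − ψ = -42.7859°
θ_3 = φ − θ_1 − θ_2 = -77.2236° (wrapped to (-180°,180°])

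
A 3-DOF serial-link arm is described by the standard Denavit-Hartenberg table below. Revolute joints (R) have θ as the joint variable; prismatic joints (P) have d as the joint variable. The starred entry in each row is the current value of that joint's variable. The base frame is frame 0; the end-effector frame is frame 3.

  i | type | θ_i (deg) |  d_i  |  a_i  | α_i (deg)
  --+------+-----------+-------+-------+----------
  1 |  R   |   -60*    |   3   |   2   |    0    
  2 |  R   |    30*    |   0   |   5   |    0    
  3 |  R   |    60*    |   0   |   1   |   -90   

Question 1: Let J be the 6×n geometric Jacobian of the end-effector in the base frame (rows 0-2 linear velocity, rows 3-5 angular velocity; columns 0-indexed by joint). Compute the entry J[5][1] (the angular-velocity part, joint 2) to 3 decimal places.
1.000

axis z_1 = (0.0000,0.0000,1.0000); lever o_n−o_1 = (5.1962,-2.0000,0.0000)
cross product → J_v[:, 1] = (2.0000,5.1962,-0.0000)
J_ω[:, 1] = z_1
entry J[5][1] = 1.0000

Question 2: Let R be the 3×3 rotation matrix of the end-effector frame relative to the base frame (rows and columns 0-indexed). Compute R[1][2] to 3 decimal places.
0.866

End-effector z-axis (col 2 of R) = (-0.5000,0.8660,0.0000)
R[1][2] = 0.8660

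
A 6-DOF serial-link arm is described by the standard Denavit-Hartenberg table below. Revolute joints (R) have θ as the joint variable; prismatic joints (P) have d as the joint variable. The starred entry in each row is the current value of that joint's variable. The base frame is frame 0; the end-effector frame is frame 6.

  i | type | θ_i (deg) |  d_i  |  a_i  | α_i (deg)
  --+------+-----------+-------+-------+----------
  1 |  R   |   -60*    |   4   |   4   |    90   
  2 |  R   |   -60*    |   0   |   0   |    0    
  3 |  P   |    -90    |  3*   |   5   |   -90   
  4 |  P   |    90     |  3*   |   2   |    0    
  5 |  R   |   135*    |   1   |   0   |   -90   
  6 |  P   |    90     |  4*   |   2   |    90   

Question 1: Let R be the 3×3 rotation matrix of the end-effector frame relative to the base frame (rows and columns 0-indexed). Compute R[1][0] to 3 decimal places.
End-effector x-axis (col 0 of R) = (-0.2500,0.4330,0.8660)
R[1][0] = 0.4330

0.433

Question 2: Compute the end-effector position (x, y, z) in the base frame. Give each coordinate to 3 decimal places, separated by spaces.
-4.205 -0.373 -1.646

after link 1: o_1 = (2.0000, -3.4641, 4.0000)
after link 2: o_2 = (2.0000, -3.4641, 4.0000)
after link 3: o_3 = (-2.7631, -1.2141, 1.5000)
after link 4: o_4 = (-0.2811, -1.5131, -1.0981)
after link 5: o_5 = (-0.0311, -1.9462, -1.9641)
after link 6: o_6 = (-4.2053, -0.3730, -1.6463)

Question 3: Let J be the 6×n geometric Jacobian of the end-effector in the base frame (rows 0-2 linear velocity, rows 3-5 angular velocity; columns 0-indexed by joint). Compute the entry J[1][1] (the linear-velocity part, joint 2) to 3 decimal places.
-4.890

axis z_1 = (-0.8660,-0.5000,0.0000); lever o_n−o_1 = (-6.2053,3.0911,-5.6463)
cross product → J_v[:, 1] = (2.8231,-4.8898,-5.7796)
J_ω[:, 1] = z_1
entry J[1][1] = -4.8898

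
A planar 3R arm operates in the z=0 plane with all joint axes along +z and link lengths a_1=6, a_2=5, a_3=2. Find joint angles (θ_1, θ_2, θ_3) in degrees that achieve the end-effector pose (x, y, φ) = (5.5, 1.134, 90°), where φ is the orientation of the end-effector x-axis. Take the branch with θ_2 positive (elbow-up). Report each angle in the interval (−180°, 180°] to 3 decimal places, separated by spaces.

wrist centre = target − a_3·(cos φ, sin φ) = (5.5000, -0.8660)
cos θ_2 = (31.0000−6²−5²)/(2·6·5) = -0.5000; θ_2 = 120.0000° (elbow-up)
β = atan2(-0.8660,5.5000) = -8.9480°; ψ = atan2(4.3301,3.5000) = 51.0517°
θ_1 = β − ψ = -59.9998°
θ_3 = φ − θ_1 − θ_2 = 29.9997° (wrapped to (-180°,180°])

-60.000 120.000 30.000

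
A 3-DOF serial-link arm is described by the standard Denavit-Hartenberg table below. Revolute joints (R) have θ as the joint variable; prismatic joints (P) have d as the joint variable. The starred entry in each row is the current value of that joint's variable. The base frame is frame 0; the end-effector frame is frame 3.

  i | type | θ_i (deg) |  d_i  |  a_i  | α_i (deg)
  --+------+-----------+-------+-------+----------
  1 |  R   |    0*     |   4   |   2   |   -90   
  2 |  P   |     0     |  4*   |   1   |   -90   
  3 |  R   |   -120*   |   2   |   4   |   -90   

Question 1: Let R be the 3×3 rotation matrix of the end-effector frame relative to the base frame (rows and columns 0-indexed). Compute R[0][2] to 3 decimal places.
0.866

End-effector z-axis (col 2 of R) = (0.8660,0.5000,-0.0000)
R[0][2] = 0.8660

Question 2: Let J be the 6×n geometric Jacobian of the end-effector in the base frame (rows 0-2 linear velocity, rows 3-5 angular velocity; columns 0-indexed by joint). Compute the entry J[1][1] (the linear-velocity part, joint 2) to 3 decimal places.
prismatic axis z_1 = (0.0000,1.0000,0.0000)
J_v[:, 1] = z_1; J_ω[:, 1] = (0,0,0)
entry J[1][1] = 1.0000

1.000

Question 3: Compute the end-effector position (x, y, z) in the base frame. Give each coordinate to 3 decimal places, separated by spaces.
1.000 7.464 2.000

after link 1: o_1 = (2.0000, 0.0000, 4.0000)
after link 2: o_2 = (3.0000, 4.0000, 4.0000)
after link 3: o_3 = (1.0000, 7.4641, 2.0000)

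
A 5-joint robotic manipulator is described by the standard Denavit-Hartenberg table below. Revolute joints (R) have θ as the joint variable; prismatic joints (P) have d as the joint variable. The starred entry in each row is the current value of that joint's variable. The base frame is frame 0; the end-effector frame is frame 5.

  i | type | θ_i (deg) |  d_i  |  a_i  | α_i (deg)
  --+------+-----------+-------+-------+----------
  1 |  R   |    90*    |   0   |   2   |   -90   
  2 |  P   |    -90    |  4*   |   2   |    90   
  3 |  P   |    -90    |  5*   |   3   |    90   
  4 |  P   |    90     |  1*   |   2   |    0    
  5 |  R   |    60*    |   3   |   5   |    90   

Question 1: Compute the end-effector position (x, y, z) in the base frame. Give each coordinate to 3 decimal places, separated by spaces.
after link 1: o_1 = (0.0000, 2.0000, 0.0000)
after link 2: o_2 = (-4.0000, 2.0000, 2.0000)
after link 3: o_3 = (-1.0000, -3.0000, 2.0000)
after link 4: o_4 = (-1.0000, -5.0000, 1.0000)
after link 5: o_5 = (-5.3301, -7.5000, -2.0000)

-5.330 -7.500 -2.000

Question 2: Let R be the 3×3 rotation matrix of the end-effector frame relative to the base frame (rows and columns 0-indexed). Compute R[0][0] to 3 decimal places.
-0.866

End-effector x-axis (col 0 of R) = (-0.8660,-0.5000,0.0000)
R[0][0] = -0.8660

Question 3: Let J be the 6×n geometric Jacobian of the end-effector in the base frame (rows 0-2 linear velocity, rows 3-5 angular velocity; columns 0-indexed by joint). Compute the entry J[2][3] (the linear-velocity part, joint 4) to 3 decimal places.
-1.000

prismatic axis z_3 = (-0.0000,-0.0000,-1.0000)
J_v[:, 3] = z_3; J_ω[:, 3] = (0,0,0)
entry J[2][3] = -1.0000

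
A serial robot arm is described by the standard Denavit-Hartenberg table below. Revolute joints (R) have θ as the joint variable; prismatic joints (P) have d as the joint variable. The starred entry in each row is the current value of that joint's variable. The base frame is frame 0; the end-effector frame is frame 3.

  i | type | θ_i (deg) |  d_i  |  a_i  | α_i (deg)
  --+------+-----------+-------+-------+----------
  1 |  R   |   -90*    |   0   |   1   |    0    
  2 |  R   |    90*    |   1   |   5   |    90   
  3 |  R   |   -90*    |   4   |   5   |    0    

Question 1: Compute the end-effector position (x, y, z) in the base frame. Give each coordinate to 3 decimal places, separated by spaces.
5.000 -5.000 -4.000

after link 1: o_1 = (0.0000, -1.0000, 0.0000)
after link 2: o_2 = (5.0000, -1.0000, 1.0000)
after link 3: o_3 = (5.0000, -5.0000, -4.0000)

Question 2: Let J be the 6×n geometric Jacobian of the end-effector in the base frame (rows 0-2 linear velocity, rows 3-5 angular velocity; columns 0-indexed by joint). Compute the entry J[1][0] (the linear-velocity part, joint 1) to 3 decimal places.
5.000

axis z_0 = ẑ; lever o_n−o_0 = (5.0000,-5.0000,-4.0000)
cross product → J_v[:, 0] = (5.0000,5.0000,-0.0000)
J_ω[:, 0] = z_0
entry J[1][0] = 5.0000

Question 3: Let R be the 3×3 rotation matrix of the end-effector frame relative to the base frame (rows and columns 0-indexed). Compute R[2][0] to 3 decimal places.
-1.000

End-effector x-axis (col 0 of R) = (0.0000,-0.0000,-1.0000)
R[2][0] = -1.0000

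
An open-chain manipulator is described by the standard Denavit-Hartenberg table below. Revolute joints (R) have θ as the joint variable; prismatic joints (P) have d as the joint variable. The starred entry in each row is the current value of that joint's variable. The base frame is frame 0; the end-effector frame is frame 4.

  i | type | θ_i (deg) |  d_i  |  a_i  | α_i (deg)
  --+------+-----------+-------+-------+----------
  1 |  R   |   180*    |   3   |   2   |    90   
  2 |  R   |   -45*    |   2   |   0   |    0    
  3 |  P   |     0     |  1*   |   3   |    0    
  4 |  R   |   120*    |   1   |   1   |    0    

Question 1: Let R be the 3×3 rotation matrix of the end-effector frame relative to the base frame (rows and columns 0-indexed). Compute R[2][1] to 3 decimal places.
0.259

End-effector y-axis (col 1 of R) = (0.9659,-0.0000,0.2588)
R[2][1] = 0.2588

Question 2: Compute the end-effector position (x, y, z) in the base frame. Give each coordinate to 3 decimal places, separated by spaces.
-4.380 4.000 1.845

after link 1: o_1 = (-2.0000, 0.0000, 3.0000)
after link 2: o_2 = (-2.0000, 2.0000, 3.0000)
after link 3: o_3 = (-4.1213, 3.0000, 0.8787)
after link 4: o_4 = (-4.3801, 4.0000, 1.8446)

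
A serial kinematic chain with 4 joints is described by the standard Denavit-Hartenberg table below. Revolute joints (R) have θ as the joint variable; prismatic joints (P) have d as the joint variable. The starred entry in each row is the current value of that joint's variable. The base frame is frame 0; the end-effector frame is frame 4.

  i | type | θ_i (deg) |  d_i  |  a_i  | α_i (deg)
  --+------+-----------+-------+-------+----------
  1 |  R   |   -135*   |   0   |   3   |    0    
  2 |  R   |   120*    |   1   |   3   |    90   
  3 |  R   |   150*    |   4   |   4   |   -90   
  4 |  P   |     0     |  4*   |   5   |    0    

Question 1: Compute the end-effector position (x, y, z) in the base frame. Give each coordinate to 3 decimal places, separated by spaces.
-9.719 -4.227 2.036

after link 1: o_1 = (-2.1213, -2.1213, 0.0000)
after link 2: o_2 = (0.7765, -2.8978, 1.0000)
after link 3: o_3 = (-3.6049, -5.8649, 3.0000)
after link 4: o_4 = (-9.7193, -4.2265, 2.0359)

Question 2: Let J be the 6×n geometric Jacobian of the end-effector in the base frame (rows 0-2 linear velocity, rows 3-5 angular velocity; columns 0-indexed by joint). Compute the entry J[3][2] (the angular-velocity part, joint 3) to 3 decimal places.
-0.259

axis z_2 = (-0.2588,-0.9659,0.0000); lever o_n−o_2 = (-10.4958,-1.3288,1.0359)
cross product → J_v[:, 2] = (-1.0006,0.2681,-9.7942)
J_ω[:, 2] = z_2
entry J[3][2] = -0.2588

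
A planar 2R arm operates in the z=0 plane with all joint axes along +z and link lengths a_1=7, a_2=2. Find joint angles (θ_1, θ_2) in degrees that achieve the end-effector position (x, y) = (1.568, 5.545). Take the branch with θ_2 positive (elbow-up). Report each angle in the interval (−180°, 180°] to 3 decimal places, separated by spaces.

60.000 134.987

cos θ_2 = (33.2056−7²−2²)/(2·7·2) = -0.7069; θ_2 = 134.9866° (elbow-up)
β = atan2(5.5450,1.5680) = 74.2103°; ψ = atan2(1.4145,5.5861) = 14.2100°
θ_1 = β − ψ = 60.0003°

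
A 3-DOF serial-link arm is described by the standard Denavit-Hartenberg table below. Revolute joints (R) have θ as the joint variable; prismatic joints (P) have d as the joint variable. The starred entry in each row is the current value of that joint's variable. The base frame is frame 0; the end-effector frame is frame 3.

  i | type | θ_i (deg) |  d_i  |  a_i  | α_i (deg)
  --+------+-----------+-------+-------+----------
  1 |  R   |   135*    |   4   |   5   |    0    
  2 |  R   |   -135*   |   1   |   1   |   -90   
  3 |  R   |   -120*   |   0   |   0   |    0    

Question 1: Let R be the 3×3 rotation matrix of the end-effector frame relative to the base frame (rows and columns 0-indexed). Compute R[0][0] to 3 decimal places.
-0.500

End-effector x-axis (col 0 of R) = (-0.5000,-0.0000,0.8660)
R[0][0] = -0.5000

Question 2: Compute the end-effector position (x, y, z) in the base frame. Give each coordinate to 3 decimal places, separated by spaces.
after link 1: o_1 = (-3.5355, 3.5355, 4.0000)
after link 2: o_2 = (-2.5355, 3.5355, 5.0000)
after link 3: o_3 = (-2.5355, 3.5355, 5.0000)

-2.536 3.536 5.000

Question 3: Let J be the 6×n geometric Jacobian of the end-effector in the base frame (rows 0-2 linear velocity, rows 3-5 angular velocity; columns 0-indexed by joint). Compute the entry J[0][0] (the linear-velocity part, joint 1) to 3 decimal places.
-3.536

axis z_0 = ẑ; lever o_n−o_0 = (-2.5355,3.5355,5.0000)
cross product → J_v[:, 0] = (-3.5355,-2.5355,0.0000)
J_ω[:, 0] = z_0
entry J[0][0] = -3.5355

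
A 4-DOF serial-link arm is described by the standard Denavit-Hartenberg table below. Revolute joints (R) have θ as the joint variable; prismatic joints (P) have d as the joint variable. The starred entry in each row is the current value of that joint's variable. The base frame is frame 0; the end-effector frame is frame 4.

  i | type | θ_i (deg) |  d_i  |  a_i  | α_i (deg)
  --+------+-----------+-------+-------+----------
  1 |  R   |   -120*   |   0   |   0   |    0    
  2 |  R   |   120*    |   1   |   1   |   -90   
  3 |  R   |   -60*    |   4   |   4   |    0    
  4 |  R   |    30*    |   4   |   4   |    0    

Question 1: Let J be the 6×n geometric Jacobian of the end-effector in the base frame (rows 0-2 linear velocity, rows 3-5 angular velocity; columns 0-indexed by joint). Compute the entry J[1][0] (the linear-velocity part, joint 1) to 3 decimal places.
6.464

axis z_0 = ẑ; lever o_n−o_0 = (6.4641,8.0000,6.4641)
cross product → J_v[:, 0] = (-8.0000,6.4641,0.0000)
J_ω[:, 0] = z_0
entry J[1][0] = 6.4641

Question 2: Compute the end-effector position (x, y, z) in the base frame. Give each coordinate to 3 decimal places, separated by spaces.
after link 1: o_1 = (0.0000, 0.0000, 0.0000)
after link 2: o_2 = (1.0000, 0.0000, 1.0000)
after link 3: o_3 = (3.0000, 4.0000, 4.4641)
after link 4: o_4 = (6.4641, 8.0000, 6.4641)

6.464 8.000 6.464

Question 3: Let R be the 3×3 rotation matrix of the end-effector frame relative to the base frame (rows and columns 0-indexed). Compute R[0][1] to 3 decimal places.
0.500

End-effector y-axis (col 1 of R) = (0.5000,0.0000,-0.8660)
R[0][1] = 0.5000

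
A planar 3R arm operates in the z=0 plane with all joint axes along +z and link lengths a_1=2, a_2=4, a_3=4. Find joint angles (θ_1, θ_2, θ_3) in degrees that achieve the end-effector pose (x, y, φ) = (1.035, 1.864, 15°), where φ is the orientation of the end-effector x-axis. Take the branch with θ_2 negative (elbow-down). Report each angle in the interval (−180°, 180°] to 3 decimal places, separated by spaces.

wrist centre = target − a_3·(cos φ, sin φ) = (-2.8287, 0.8287)
cos θ_2 = (8.6883−2²−4²)/(2·2·4) = -0.7070; θ_2 = -134.9896° (elbow-down)
β = atan2(0.8287,-2.8287) = 163.6710°; ψ = atan2(-2.8289,-0.8279) = -106.3126°
θ_1 = β − ψ = 269.9836°
θ_3 = φ − θ_1 − θ_2 = -119.9940° (wrapped to (-180°,180°])

-90.016 -134.990 -119.994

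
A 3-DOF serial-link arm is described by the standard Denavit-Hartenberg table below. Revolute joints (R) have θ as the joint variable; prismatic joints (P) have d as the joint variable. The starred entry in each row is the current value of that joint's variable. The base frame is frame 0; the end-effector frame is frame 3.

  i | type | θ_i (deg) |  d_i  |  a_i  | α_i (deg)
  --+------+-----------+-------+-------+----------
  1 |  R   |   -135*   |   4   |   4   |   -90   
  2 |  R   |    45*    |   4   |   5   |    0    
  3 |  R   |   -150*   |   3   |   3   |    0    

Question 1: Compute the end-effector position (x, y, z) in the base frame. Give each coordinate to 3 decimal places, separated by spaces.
after link 1: o_1 = (-2.8284, -2.8284, 4.0000)
after link 2: o_2 = (-2.5000, -8.1569, 0.4645)
after link 3: o_3 = (0.1704, -9.7291, 3.3622)

0.170 -9.729 3.362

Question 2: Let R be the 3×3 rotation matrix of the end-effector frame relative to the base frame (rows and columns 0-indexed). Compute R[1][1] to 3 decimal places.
End-effector y-axis (col 1 of R) = (-0.6830,-0.6830,0.2588)
R[1][1] = -0.6830

-0.683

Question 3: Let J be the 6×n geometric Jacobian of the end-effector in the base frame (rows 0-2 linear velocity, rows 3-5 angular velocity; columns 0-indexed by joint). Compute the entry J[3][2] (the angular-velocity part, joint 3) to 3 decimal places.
0.707

axis z_2 = (0.7071,-0.7071,0.0000); lever o_n−o_2 = (2.6704,-1.5723,2.8978)
cross product → J_v[:, 2] = (-2.0490,-2.0490,0.7765)
J_ω[:, 2] = z_2
entry J[3][2] = 0.7071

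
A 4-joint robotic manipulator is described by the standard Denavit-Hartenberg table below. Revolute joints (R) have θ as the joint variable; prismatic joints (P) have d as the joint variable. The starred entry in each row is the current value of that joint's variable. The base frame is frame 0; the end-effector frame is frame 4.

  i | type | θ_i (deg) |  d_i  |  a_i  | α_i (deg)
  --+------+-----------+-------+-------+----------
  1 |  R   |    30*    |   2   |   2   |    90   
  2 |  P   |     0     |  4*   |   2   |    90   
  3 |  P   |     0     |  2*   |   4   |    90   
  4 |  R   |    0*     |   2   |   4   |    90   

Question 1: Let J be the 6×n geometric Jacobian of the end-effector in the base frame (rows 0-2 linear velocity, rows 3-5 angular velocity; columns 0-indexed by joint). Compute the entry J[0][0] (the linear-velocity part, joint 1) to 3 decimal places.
axis z_0 = ẑ; lever o_n−o_0 = (11.3923,4.2679,0.0000)
cross product → J_v[:, 0] = (-4.2679,11.3923,0.0000)
J_ω[:, 0] = z_0
entry J[0][0] = -4.2679

-4.268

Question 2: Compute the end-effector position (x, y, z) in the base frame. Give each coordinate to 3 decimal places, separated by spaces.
11.392 4.268 0.000

after link 1: o_1 = (1.7321, 1.0000, 2.0000)
after link 2: o_2 = (5.4641, -1.4641, 2.0000)
after link 3: o_3 = (8.9282, 0.5359, 0.0000)
after link 4: o_4 = (11.3923, 4.2679, 0.0000)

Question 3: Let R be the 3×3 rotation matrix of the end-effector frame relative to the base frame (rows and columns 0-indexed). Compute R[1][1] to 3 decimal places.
End-effector y-axis (col 1 of R) = (-0.5000,0.8660,-0.0000)
R[1][1] = 0.8660

0.866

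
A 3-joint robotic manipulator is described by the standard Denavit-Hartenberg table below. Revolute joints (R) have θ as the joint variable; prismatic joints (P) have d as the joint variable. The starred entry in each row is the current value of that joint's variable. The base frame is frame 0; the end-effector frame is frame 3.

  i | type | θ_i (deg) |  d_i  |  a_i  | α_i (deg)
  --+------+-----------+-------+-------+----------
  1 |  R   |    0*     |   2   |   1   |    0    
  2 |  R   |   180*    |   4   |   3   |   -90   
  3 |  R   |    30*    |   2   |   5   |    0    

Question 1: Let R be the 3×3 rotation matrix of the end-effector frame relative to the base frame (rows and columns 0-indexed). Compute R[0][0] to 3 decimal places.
-0.866

End-effector x-axis (col 0 of R) = (-0.8660,0.0000,-0.5000)
R[0][0] = -0.8660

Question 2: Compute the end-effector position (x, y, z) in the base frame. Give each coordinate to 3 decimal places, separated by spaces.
-6.330 -2.000 3.500

after link 1: o_1 = (1.0000, 0.0000, 2.0000)
after link 2: o_2 = (-2.0000, 0.0000, 6.0000)
after link 3: o_3 = (-6.3301, -2.0000, 3.5000)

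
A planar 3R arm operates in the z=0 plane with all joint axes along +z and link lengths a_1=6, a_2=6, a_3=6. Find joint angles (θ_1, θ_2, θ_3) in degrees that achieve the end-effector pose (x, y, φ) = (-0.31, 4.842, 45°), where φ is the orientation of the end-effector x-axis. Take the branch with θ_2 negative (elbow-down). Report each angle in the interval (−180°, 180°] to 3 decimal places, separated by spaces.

wrist centre = target − a_3·(cos φ, sin φ) = (-4.5526, 0.5994)
cos θ_2 = (21.0858−6²−6²)/(2·6·6) = -0.7071; θ_2 = -135.0029° (elbow-down)
β = atan2(0.5994,-4.5526) = 172.5001°; ψ = atan2(-4.2424,1.7571) = -67.5014°
θ_1 = β − ψ = 240.0015°
θ_3 = φ − θ_1 − θ_2 = -59.9987° (wrapped to (-180°,180°])

-119.998 -135.003 -59.999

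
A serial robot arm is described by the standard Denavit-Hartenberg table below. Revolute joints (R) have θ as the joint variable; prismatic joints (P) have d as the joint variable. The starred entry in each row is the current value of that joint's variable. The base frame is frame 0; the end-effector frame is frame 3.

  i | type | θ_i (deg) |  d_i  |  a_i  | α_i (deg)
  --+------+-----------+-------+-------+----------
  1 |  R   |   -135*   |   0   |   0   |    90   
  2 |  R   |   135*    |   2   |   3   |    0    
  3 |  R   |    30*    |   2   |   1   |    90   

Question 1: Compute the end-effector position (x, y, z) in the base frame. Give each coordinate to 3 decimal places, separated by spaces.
after link 1: o_1 = (0.0000, 0.0000, 0.0000)
after link 2: o_2 = (0.0858, 2.9142, 2.1213)
after link 3: o_3 = (-0.6454, 5.0114, 2.3801)

-0.645 5.011 2.380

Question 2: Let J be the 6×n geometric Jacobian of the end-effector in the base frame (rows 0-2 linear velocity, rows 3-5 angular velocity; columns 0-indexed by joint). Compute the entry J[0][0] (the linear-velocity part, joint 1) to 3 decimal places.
axis z_0 = ẑ; lever o_n−o_0 = (-0.6454,5.0114,2.3801)
cross product → J_v[:, 0] = (-5.0114,-0.6454,0.0000)
J_ω[:, 0] = z_0
entry J[0][0] = -5.0114

-5.011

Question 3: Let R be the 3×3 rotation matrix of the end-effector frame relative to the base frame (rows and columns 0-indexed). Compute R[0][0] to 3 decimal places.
0.683

End-effector x-axis (col 0 of R) = (0.6830,0.6830,0.2588)
R[0][0] = 0.6830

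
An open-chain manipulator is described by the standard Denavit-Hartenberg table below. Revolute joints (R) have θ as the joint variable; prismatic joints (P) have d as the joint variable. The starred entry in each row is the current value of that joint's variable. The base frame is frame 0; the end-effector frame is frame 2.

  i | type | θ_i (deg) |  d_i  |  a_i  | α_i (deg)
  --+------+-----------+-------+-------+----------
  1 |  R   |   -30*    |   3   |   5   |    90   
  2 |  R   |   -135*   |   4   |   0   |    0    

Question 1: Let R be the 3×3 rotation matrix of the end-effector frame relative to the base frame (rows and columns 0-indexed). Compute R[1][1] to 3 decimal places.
End-effector y-axis (col 1 of R) = (0.6124,-0.3536,-0.7071)
R[1][1] = -0.3536

-0.354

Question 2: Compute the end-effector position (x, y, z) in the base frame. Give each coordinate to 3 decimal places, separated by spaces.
after link 1: o_1 = (4.3301, -2.5000, 3.0000)
after link 2: o_2 = (2.3301, -5.9641, 3.0000)

2.330 -5.964 3.000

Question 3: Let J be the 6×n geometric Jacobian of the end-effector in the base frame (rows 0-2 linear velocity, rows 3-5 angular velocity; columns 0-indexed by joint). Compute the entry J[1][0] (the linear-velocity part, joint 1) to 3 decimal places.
2.330

axis z_0 = ẑ; lever o_n−o_0 = (2.3301,-5.9641,3.0000)
cross product → J_v[:, 0] = (5.9641,2.3301,-0.0000)
J_ω[:, 0] = z_0
entry J[1][0] = 2.3301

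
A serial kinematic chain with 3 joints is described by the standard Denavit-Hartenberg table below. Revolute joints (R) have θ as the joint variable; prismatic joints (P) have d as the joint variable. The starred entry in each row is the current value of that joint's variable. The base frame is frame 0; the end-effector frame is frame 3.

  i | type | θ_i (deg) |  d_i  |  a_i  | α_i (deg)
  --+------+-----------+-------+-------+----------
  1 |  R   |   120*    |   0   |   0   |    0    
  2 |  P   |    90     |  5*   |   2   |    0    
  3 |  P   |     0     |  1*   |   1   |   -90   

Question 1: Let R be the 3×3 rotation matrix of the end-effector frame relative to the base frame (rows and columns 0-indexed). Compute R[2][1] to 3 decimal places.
-1.000

End-effector y-axis (col 1 of R) = (0.0000,-0.0000,-1.0000)
R[2][1] = -1.0000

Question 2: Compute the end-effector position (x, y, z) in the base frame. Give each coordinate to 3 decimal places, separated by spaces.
after link 1: o_1 = (0.0000, 0.0000, 0.0000)
after link 2: o_2 = (-1.7321, -1.0000, 5.0000)
after link 3: o_3 = (-2.5981, -1.5000, 6.0000)

-2.598 -1.500 6.000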